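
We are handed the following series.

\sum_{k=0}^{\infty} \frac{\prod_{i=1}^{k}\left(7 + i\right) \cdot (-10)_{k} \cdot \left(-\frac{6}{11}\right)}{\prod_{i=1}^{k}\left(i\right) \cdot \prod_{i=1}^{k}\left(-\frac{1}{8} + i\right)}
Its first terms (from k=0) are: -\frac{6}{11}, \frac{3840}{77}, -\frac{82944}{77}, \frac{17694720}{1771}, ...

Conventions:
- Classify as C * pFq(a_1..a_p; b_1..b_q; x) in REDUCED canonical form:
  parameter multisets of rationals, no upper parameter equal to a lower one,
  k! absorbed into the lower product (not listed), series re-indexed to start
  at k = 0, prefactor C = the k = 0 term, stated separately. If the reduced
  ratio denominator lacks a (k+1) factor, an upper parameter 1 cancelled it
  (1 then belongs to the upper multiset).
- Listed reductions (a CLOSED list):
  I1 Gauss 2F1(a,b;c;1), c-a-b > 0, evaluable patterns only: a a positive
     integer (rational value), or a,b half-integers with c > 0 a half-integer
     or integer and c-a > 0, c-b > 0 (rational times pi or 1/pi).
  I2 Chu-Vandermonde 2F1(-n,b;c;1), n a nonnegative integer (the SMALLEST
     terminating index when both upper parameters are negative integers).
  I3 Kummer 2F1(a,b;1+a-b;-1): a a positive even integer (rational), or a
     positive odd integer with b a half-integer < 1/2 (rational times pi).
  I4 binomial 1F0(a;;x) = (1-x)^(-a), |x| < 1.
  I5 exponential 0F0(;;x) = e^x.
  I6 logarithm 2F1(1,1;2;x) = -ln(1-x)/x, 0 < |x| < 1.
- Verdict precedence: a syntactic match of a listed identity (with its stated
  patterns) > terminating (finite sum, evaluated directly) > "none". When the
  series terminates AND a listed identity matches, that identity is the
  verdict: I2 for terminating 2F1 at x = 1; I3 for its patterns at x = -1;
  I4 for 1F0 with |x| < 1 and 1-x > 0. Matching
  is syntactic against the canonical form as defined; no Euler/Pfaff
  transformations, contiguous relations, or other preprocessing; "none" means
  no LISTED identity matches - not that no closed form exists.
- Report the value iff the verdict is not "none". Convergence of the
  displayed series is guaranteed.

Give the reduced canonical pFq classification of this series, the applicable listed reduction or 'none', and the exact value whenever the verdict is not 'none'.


x = 1 here; the reduced form reads 2F1, upper {-10, 8}, lower {\frac{7}{8}}, C = -\frac{6}{11}. Verdict: Chu-Vandermonde (I2) fires (terminating 2F1 at x = 1 with n = 10, b = 8, c = \frac{7}{8}). Hence: -\frac{8343090}{26878737457}.

Key step: t_0 being -\frac{6}{11}, the running product (C = -6/11, x = 1) telescopes to a rising factorial.
Consecutive-term ratio: r(k) = 1 * (k-10) (k+8) / [(k+\frac{7}{8}) (k+1)] - rational in k, leading ratio 1; with t_0 = -\frac{6}{11}, classification follows.


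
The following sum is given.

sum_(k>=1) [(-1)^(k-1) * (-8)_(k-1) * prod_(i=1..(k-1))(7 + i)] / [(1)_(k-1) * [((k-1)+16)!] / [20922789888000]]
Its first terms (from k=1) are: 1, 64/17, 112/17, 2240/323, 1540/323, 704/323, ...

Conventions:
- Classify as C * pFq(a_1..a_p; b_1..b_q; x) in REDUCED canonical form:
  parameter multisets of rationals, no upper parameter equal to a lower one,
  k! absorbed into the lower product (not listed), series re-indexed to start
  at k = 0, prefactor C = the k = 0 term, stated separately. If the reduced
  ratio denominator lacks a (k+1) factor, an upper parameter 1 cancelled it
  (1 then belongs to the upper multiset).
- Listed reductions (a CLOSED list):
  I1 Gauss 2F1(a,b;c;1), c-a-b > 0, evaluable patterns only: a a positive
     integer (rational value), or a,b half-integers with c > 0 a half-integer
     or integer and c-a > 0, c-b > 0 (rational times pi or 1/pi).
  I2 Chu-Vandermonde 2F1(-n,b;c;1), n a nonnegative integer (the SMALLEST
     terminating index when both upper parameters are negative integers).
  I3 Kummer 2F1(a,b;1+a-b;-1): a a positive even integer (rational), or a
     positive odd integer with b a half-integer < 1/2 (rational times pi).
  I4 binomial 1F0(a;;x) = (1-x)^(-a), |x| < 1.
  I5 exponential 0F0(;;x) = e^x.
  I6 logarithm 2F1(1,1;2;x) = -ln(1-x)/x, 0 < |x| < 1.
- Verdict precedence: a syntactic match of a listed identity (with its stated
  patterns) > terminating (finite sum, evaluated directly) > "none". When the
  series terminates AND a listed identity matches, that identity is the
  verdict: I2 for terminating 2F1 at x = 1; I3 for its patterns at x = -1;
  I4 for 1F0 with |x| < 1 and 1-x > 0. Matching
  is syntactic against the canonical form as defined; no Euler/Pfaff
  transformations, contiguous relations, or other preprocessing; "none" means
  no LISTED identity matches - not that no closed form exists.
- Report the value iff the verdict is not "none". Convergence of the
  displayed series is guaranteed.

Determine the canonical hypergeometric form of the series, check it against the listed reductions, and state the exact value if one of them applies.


The series (x = -1) is 2F1: upper {-8, 8}, lower {17}, prefactor 1. Verdict at x = -1: Kummer's theorem (I3) matches (x = -1; c = 17 equals 1+a-b for upper {-8, 8}: listed pattern). Value: 26.

The tell: t_0 = 1 here, and the running product (C = 1) telescopes to a rising factorial.
Step ratio: r(k) = (-1) * (k-8) (k+8) / [(k+17) (k+1)] - rational in k, leading ratio (-1); with t_0 = 1, classification follows.


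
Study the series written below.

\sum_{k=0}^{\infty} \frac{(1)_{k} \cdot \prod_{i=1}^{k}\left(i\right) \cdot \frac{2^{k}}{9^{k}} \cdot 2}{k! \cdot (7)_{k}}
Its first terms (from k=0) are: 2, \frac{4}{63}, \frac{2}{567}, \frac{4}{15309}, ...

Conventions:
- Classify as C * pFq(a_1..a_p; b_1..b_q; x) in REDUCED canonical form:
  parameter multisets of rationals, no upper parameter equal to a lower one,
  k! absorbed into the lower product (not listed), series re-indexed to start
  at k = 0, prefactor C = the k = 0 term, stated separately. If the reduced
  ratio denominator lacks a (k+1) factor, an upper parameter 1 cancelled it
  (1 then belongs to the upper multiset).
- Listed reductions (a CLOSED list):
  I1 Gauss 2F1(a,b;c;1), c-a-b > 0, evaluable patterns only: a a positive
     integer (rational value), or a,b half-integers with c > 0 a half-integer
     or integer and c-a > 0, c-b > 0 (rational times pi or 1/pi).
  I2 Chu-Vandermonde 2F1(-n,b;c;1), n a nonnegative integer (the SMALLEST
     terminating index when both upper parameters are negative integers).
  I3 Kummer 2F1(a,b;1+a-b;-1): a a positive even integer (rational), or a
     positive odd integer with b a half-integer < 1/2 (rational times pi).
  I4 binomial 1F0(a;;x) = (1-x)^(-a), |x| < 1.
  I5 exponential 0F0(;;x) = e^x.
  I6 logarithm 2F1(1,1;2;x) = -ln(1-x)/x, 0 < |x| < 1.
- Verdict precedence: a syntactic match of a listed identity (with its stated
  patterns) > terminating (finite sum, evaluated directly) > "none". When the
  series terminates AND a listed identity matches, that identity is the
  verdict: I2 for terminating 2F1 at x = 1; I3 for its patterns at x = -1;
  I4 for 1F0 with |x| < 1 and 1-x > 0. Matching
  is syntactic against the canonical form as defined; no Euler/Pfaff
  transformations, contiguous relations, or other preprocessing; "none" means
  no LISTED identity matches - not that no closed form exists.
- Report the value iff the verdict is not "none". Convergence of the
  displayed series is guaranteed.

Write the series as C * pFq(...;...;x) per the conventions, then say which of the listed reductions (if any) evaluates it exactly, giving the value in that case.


With C = 2: the canonical form is 2F1(1, 1; 7; \frac{2}{9}). Verdict: no listed reduction: x = \frac{2}{9} and upper {1, 1} fail every I1-I6 pattern.

Key observation: from the first term 2: the two geometric factors (prefactor 2) combine into one argument.
Step ratio: r(k) = \frac{2}{9} * (k+1) (k+1) / [(k+7) (k+1)] - rational in k. x = \frac{2}{9}; t_0 = 2; negate the roots.


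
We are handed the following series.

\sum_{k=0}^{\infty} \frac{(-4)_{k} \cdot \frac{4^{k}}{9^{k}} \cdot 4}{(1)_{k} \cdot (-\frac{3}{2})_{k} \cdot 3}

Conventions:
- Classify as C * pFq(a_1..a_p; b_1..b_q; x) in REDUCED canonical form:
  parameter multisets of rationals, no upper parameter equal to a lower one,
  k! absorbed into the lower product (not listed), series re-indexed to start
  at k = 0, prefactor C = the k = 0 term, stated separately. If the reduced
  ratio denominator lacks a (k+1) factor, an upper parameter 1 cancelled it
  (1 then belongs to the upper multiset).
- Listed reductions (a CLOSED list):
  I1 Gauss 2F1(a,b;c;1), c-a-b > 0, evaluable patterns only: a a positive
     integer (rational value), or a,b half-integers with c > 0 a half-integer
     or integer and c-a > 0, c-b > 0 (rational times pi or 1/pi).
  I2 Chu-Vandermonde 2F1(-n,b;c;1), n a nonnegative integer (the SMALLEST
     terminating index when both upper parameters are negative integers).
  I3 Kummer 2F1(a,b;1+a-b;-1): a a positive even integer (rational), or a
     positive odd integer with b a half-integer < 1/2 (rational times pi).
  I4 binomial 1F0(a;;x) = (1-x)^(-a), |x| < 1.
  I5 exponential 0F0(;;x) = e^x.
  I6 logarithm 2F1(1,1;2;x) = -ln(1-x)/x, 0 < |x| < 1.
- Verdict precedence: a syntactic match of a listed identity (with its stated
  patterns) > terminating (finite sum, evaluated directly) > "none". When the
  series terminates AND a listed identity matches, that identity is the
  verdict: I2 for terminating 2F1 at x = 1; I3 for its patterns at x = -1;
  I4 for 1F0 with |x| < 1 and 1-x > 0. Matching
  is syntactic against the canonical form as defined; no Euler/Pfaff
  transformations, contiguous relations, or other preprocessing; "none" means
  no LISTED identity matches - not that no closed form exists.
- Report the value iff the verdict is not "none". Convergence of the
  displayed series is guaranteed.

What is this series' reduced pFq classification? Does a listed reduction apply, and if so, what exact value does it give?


With C = \frac{4}{3}: the canonical form is 1F1(-4; -\frac{3}{2}; \frac{4}{9}). Verdict: terminating (-4 upstairs). 5 nonzero terms in all; added directly. Value: \frac{684580}{177147}.

Key step: from the first term \frac{4}{3}: the two geometric factors (C = 4/3, x = 4/9) combine into one argument.
Term ratio: r(k) = \frac{4}{9} * (k-4) / [(k-\frac{3}{2}) (k+1)] - rational in k. x = \frac{4}{9}; t_0 = \frac{4}{3}; negate the roots.


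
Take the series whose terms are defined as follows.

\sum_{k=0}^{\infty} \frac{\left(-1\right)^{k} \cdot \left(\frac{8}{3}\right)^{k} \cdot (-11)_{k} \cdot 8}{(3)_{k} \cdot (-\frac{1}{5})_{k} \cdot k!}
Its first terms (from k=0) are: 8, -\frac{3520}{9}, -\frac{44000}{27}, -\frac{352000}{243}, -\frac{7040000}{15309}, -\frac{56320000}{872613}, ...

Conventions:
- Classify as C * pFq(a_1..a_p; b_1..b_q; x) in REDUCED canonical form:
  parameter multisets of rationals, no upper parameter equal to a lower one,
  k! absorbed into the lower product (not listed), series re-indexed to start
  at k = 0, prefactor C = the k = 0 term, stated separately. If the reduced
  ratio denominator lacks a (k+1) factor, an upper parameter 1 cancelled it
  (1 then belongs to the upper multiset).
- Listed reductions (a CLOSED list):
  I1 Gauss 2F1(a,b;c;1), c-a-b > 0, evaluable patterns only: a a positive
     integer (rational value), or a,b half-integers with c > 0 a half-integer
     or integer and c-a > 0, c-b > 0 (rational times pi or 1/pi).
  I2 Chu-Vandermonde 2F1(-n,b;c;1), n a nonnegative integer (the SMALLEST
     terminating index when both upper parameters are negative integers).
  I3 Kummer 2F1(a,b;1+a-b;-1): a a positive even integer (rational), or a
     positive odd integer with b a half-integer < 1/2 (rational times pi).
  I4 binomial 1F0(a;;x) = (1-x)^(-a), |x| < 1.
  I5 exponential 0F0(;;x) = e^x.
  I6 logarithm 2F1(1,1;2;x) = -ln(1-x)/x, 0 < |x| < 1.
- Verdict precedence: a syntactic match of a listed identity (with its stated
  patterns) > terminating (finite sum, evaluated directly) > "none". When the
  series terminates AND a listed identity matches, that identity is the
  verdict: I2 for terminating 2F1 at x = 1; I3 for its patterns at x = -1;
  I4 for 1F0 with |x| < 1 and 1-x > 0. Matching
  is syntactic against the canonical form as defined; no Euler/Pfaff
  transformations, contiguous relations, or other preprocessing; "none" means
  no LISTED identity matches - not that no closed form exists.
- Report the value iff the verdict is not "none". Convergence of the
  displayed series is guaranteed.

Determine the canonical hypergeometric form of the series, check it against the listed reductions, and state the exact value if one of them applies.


At argument -\frac{8}{3}: a 1F2 with upper {-11}, lower {-\frac{1}{5}, 3}, scaled by C = 8. Verdict: terminating. With -11 upstairs the series is a 12-term polynomial sum; evaluated term by term. Its exact value is -\frac{6398835970491385338204776}{1603577114628396090183}.

First insight: t_0 being 8, the (-1)^k factor (prefactor 8) folds into the argument's sign.
Adjacent-term ratio: r(k) = -\frac{8}{3} * (k-11) / [(k-\frac{1}{5}) (k+3) (k+1)] - poly over poly, x = -\frac{8}{3} from leading terms; C = 8 at k = 0.


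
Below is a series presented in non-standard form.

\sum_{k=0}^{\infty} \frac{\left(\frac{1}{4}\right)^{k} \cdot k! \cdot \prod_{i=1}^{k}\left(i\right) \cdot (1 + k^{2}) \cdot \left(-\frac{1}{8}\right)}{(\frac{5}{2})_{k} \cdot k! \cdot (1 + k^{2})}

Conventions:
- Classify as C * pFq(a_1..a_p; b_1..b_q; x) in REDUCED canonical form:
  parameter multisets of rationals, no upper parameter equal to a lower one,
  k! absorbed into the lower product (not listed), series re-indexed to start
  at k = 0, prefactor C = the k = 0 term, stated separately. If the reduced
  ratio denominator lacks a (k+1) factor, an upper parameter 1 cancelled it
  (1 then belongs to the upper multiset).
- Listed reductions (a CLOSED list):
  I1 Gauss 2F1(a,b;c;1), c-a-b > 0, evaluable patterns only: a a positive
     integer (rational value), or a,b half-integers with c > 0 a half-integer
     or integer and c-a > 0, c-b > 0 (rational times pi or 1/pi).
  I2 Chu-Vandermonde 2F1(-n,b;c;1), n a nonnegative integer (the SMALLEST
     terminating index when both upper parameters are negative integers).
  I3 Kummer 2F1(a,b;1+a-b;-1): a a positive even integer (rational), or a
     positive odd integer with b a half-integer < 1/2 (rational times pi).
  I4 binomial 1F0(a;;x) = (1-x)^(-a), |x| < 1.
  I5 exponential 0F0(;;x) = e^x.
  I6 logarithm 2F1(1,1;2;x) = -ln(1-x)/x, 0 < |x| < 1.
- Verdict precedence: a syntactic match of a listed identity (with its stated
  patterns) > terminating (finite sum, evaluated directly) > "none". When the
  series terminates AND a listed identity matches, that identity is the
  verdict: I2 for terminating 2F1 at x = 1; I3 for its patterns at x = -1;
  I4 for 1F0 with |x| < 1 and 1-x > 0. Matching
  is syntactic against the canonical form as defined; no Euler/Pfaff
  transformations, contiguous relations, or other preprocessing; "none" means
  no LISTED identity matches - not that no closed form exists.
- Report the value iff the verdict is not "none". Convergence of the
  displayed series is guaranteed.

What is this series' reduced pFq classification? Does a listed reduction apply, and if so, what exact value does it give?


First insight: t_0 = -\frac{1}{8} here, and the running product (C = -1/8) telescopes to a rising factorial.
Adjacent-term ratio: r(k) = \frac{1}{4} * (k+1) (k+1) / [(k+\frac{5}{2}) (k+1)] - rational in k. x = \frac{1}{4}; t_0 = -\frac{1}{8}; negate the roots.

Classification (C = -\frac{1}{8}): 2F1 with upper {1, 1}, lower {\frac{5}{2}}, argument x = \frac{1}{4}. Verdict: none - this 2F1 at x = \frac{1}{4} matches no listed pattern, and upper {1, 1} holds no stopper.


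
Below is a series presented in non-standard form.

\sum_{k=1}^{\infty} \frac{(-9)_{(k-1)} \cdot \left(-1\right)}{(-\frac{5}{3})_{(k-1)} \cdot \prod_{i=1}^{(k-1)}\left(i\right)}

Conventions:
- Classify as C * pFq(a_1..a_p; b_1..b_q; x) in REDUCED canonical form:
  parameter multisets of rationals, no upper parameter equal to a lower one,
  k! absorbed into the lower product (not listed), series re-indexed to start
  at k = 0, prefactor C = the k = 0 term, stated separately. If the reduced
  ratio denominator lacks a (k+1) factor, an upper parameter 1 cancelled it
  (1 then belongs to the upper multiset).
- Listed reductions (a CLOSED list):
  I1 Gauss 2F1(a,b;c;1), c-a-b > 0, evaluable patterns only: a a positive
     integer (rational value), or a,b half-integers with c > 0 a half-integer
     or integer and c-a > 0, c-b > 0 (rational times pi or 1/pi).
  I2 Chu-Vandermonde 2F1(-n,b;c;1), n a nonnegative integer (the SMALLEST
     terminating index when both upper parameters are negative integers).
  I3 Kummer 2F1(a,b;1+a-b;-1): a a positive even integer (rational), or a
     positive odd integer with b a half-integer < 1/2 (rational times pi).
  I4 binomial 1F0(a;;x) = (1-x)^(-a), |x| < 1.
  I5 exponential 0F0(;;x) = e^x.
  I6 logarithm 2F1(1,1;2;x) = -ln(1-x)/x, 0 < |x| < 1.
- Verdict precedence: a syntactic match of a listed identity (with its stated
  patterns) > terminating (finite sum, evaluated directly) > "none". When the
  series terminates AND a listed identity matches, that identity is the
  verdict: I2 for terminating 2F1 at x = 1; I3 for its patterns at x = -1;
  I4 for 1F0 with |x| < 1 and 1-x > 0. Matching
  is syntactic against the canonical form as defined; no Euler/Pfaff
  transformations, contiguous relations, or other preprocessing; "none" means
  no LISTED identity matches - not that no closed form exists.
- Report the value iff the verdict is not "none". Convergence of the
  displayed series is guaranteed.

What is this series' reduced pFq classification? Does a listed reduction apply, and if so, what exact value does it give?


Key step: x = 1 and the product of the first k integers (prefactor -1) is k!.
Adjacent-term ratio: r(k) = 1 * (k-9) / [(k-\frac{5}{3}) (k+1)] - rational in k, leading ratio 1; with t_0 = -1, classification follows.

x = 1 here; the reduced form reads 1F1, upper {-9}, lower {-\frac{5}{3}}, C = -1. Verdict: terminating at k = 9: the factor (-9)_k kills every later term; summing the 10 survivors is exact. Sum: \frac{30974491}{1383200}.


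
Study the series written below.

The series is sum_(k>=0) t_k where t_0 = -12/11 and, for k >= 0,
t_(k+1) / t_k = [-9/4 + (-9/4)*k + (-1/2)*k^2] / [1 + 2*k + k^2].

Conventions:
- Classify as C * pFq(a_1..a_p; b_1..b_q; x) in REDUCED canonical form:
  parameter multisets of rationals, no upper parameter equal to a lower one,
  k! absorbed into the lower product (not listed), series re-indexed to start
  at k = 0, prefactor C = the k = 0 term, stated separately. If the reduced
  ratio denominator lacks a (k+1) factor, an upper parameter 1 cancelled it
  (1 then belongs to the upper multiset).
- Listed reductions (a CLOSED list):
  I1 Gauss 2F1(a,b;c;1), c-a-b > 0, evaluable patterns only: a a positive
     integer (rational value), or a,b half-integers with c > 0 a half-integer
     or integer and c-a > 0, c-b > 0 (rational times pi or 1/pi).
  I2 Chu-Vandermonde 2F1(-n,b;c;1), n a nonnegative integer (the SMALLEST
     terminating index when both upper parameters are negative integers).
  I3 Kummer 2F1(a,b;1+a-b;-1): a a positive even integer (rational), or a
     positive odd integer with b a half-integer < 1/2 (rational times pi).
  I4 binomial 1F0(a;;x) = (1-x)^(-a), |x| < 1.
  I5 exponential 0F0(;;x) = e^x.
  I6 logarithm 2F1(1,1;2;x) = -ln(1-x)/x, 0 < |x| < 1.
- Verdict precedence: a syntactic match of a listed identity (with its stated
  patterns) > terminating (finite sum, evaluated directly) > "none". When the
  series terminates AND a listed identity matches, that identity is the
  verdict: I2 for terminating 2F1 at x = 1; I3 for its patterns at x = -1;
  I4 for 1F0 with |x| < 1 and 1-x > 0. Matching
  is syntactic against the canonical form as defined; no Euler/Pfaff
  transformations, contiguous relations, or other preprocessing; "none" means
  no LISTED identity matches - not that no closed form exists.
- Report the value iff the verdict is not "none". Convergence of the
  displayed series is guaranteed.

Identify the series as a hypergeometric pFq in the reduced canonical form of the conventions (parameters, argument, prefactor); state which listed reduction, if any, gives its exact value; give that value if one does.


At argument -1/2: a 2F1 with upper {3/2, 3}, lower {1}, scaled by C = -12/11. Verdict: none. A 2F1 with upper {3/2, 3} fits none of I1-I6 at x = -1/2; the sum runs forever.

Structural cue: t_0 = -12/11 here, and factor the ratio over Q (C = -12/11): negated roots = parameters.
Consecutive-term ratio: r(k) = (-1/2) * (k+3/2) (k+3) / [(k+1) (k+1)] - rational in k, leading ratio (-1/2); with t_0 = -12/11, classification follows.


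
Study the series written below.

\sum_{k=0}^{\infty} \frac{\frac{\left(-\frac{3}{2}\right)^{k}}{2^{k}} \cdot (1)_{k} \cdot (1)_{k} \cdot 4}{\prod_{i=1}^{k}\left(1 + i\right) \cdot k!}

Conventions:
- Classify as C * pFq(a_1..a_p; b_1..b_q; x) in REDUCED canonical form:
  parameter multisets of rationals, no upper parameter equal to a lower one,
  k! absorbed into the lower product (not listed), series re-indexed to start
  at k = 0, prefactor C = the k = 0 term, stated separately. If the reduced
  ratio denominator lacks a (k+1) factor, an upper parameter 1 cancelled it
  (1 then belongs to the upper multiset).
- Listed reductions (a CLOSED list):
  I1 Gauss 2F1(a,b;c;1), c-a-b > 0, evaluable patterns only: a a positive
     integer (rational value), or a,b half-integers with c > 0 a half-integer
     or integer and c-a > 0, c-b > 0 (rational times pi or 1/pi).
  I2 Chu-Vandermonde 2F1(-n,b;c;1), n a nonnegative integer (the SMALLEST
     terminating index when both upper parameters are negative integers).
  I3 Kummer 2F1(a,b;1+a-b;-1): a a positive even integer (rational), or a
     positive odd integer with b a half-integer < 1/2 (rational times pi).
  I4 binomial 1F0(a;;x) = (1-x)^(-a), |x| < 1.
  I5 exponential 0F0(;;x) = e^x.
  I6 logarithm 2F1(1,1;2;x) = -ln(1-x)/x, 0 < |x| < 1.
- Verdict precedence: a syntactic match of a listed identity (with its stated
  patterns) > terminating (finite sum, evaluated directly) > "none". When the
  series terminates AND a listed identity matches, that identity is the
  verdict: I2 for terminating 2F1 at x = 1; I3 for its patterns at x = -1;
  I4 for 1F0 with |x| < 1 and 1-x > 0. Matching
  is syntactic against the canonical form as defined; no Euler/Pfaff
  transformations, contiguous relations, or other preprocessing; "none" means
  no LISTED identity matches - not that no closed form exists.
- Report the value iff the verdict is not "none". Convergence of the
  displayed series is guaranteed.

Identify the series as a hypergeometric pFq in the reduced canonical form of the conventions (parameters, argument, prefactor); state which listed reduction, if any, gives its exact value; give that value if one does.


Classification (C = 4): 2F1 with upper {1, 1}, lower {2}, argument x = -\frac{3}{4}. Verdict: the I6 logarithm reduction fires (the logarithm: parameters (1,1;2), x = -\frac{3}{4}). Value: \frac{16}{3} \cdot \ln\left(\frac{7}{4}\right).

Key step: x = -\frac{3}{4} and the two k-th powers (C = 4) combine into one argument.
Ratio: r(k) = -\frac{3}{4} * (k+1) (k+1) / [(k+2) (k+1)] - poly over poly, x = -\frac{3}{4} from leading terms; C = 4 at k = 0.


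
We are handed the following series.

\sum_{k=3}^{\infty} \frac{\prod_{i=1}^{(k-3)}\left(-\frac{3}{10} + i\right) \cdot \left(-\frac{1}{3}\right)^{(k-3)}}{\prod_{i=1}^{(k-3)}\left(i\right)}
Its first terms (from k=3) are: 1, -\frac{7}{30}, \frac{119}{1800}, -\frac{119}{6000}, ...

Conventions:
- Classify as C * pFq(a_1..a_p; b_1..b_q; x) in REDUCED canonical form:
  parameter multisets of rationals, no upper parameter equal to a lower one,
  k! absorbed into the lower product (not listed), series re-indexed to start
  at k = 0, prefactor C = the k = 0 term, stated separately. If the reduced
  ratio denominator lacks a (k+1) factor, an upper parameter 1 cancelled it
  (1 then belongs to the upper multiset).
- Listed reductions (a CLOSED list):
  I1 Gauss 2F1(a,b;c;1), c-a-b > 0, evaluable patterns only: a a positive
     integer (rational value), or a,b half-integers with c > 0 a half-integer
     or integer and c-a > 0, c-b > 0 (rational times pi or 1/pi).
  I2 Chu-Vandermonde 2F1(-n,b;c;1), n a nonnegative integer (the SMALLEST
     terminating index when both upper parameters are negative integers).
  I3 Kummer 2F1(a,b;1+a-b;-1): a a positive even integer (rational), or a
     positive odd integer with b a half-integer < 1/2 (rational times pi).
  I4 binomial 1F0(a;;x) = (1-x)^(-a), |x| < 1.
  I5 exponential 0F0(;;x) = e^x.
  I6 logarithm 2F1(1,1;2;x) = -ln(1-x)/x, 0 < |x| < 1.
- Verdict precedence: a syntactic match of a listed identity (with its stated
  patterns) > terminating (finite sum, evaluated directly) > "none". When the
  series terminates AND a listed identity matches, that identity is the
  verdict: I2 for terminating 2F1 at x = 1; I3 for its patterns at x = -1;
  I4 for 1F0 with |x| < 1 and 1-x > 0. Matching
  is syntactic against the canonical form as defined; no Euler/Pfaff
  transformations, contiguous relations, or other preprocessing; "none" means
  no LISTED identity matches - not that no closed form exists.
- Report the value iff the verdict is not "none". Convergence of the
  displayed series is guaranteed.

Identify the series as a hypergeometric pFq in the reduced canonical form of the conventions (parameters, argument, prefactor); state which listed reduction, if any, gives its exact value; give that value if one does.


The series (x = -\frac{1}{3}) is 1F0: upper {\frac{7}{10}}, lower {-}, prefactor 1. Verdict (x = -\frac{1}{3}): binomial (I4) applies (the 1F0 binomial series: exponent -7/10, x = -\frac{1}{3}). Sum: \left(\frac{4}{3}\right)^{-\frac{7}{10}}.

Key observation: t_0 being 1, the product of the first k integers (prefactor 1) is k!.
Step ratio: r(k) = -\frac{1}{3} * (k+\frac{7}{10}) / [(k+1)] - rational in k, leading ratio -\frac{1}{3}; with t_0 = 1, classification follows.


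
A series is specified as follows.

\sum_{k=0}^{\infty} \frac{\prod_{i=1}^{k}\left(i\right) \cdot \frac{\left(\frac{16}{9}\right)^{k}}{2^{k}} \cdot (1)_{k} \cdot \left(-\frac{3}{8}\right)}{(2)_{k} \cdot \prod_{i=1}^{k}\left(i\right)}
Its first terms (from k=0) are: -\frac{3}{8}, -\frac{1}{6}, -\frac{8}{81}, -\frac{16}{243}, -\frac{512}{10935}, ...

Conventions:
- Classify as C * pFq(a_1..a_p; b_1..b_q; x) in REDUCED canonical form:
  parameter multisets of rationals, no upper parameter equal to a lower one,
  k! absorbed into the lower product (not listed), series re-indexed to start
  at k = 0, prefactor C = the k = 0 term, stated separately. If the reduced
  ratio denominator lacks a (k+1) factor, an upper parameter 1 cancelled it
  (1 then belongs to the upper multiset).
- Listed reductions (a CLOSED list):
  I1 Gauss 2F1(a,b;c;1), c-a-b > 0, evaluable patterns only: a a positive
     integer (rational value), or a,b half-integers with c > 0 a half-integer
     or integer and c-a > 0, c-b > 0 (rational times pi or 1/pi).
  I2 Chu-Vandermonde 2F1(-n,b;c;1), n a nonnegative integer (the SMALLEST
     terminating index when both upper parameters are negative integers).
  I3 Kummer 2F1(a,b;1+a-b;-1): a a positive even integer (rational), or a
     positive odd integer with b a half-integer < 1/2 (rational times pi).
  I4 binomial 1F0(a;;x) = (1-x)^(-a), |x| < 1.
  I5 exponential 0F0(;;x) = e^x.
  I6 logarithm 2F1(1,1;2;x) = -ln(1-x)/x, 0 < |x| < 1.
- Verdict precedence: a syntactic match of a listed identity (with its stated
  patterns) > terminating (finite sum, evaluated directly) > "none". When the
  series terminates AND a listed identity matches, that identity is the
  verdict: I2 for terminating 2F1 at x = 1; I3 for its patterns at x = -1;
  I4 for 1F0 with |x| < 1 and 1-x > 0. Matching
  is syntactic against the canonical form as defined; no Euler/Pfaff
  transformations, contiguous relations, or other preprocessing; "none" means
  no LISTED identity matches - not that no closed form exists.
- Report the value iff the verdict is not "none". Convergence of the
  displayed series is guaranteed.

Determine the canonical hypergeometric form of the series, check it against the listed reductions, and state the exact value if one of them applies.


This is -\frac{3}{8} * 2F1(1, 1; 2; \frac{8}{9}) in reduced canonical form. Verdict: the logarithmic series (I6) applies (the logarithm: parameters (1,1;2), x = \frac{8}{9}). Value: \frac{27}{64} \cdot \ln\left(\frac{1}{9}\right).

Key step: x = \frac{8}{9} and the running product (C = -3/8) telescopes to a rising factorial.
Term ratio: r(k) = \frac{8}{9} * (k+1) (k+1) / [(k+2) (k+1)] ; factor over Q: parameters, x = \frac{8}{9}, and C = -\frac{3}{8}.


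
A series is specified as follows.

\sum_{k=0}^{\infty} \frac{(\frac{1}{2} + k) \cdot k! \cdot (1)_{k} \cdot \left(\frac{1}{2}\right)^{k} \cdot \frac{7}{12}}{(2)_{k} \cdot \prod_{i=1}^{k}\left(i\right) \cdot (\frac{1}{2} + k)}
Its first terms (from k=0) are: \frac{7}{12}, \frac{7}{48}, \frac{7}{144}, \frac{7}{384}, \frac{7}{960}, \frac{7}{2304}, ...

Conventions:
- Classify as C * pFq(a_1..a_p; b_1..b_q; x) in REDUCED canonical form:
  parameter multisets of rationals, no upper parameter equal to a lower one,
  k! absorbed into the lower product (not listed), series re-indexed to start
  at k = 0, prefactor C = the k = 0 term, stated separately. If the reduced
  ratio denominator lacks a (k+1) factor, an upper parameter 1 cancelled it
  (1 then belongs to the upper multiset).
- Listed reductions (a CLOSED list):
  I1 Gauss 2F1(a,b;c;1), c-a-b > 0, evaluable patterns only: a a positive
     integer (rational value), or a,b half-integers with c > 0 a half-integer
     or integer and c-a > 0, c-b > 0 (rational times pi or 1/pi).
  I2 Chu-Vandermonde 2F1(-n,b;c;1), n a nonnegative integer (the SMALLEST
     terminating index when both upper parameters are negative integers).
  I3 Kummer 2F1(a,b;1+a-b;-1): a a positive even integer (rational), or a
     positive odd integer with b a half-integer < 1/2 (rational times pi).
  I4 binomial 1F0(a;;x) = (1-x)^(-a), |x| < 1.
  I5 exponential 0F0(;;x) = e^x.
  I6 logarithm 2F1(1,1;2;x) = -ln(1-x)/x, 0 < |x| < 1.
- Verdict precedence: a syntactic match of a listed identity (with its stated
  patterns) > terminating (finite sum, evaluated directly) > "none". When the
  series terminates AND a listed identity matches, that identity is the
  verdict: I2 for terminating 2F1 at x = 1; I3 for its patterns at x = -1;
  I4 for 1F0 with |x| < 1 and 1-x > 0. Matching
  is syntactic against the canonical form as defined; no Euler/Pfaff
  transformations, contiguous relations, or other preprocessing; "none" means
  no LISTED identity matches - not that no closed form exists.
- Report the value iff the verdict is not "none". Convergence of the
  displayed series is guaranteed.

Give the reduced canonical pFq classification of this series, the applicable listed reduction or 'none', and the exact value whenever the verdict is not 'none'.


First insight: from the first term \frac{7}{12}: the product of the first k integers (prefactor 7/12) is k!.
Step ratio: r(k) = \frac{1}{2} * (k+1) (k+1) / [(k+2) (k+1)] - rational; roots negated = parameters, x = \frac{1}{2}, C = \frac{7}{12}.

With C = \frac{7}{12}: the canonical form is 2F1(1, 1; 2; \frac{1}{2}). Verdict: this is logarithm (I6) (the logarithm: parameters (1,1;2), x = \frac{1}{2}). Sum: \left(-\frac{7}{6}\right) \cdot \ln\left(\frac{1}{2}\right).


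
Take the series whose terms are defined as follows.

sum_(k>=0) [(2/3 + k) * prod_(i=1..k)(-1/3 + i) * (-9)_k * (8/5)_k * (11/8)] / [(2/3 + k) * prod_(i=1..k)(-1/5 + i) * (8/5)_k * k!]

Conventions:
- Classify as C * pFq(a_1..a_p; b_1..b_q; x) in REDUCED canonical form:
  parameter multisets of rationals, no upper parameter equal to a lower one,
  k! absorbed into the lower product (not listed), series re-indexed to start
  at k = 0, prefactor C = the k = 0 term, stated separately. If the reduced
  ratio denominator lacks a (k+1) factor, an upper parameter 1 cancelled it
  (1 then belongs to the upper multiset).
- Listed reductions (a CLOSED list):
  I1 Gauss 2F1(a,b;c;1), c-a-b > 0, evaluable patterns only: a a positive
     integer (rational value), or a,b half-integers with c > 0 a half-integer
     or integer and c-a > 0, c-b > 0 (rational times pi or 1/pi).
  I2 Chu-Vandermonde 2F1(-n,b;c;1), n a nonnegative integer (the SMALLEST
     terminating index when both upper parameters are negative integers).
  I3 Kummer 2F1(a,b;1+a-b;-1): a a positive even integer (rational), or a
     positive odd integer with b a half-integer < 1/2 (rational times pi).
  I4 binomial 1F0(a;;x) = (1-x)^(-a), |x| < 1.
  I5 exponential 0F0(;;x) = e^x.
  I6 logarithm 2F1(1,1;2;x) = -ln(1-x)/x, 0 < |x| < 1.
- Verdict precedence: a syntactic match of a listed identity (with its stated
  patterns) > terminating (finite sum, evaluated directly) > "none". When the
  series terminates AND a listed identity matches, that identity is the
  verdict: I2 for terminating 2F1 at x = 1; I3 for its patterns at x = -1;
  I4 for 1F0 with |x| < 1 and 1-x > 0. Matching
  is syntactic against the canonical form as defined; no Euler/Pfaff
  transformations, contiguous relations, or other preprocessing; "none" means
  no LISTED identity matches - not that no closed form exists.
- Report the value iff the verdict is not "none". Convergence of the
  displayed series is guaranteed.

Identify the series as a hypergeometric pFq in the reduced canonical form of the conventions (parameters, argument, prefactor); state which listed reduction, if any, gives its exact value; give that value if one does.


The tell: t_0 = 11/8 here, and the running product (C = 11/8, x = 1) telescopes to a rising factorial.
Consecutive-term ratio: r(k) = 1 * (k-9) (k+2/3) / [(k+4/5) (k+1)] - rational in k. x = 1; t_0 = 11/8; negate the roots.

With C = 11/8: the canonical form is 2F1(-9, 2/3; 4/5; 1). Verdict: this is the Chu-Vandermonde identity I2 (terminating 2F1 at x = 1 with n = 9, b = 2/3, c = 4/5). Sum: 2405989267/45680542596.


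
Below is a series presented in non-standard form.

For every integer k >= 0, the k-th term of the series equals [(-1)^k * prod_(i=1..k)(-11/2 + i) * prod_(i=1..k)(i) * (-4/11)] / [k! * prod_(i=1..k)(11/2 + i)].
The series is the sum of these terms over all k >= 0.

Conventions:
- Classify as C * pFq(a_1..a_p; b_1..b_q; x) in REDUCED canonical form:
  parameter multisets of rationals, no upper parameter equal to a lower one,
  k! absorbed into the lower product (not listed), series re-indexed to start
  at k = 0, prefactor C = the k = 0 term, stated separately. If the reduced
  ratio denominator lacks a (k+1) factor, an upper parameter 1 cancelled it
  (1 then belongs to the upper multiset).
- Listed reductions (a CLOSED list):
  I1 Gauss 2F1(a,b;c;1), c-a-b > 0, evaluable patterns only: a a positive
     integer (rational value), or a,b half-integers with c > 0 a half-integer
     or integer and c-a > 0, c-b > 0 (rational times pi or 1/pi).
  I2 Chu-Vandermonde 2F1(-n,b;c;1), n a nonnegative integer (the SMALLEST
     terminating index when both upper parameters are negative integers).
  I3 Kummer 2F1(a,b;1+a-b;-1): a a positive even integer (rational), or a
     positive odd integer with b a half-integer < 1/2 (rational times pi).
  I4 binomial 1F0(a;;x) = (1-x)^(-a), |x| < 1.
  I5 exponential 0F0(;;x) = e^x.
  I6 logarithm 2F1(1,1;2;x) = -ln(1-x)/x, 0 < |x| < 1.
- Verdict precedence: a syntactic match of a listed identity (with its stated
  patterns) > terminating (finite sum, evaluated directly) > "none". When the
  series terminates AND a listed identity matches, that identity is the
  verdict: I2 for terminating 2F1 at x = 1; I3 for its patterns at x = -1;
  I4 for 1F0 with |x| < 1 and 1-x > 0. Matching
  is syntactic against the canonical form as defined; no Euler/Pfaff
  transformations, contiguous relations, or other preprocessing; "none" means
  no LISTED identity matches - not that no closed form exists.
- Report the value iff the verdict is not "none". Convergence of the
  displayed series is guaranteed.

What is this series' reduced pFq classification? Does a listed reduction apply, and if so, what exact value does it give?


First insight: from the first term -4/11: the running product (C = -4/11) telescopes to a rising factorial.
Ratio: r(k) = (-1) * (k-9/2) (k+1) / [(k+13/2) (k+1)] - rational; roots negated = parameters, x = (-1), C = -4/11.

Reduced: x = -1, 2F1, upper = {-9/2, 1}, lower = {13/2}, C = -4/11. Verdict: the Kummer evaluation I3 fires (x = -1; c = 13/2 equals 1+a-b for upper {-9/2, 1}: listed pattern). Sum: (-63/256) * pi.


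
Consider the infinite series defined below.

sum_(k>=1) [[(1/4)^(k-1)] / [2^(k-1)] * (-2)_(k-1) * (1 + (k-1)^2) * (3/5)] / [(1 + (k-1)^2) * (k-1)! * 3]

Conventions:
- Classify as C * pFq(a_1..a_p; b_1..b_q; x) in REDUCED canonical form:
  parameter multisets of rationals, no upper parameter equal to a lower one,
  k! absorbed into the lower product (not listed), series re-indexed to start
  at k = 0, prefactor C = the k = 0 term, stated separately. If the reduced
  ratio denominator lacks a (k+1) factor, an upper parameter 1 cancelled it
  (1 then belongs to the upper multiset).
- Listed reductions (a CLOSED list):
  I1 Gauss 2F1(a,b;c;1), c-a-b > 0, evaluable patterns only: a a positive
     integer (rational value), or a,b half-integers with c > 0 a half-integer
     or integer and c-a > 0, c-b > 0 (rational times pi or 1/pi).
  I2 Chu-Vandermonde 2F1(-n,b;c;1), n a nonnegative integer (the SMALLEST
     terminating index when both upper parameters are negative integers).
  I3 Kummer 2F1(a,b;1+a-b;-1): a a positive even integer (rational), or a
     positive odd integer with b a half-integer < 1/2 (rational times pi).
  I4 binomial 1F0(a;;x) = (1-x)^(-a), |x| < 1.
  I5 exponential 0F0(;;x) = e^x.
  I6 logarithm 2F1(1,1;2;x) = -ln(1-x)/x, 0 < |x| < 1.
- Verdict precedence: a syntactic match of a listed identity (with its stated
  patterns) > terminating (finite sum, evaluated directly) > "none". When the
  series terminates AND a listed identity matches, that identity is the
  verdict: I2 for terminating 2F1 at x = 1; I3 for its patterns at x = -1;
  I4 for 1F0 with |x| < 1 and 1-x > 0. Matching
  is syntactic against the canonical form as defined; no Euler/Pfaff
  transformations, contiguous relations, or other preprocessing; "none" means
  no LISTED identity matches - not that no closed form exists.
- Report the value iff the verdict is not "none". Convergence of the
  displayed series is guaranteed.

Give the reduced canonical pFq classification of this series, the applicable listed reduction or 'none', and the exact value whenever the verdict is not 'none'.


Classification (C = 1/5): 1F0 with upper {-2}, lower {-}, argument x = 1/8. Verdict (x = 1/8): the binomial series (I4) applies (the 1F0 binomial series: exponent 2, x = 1/8). Exact value: 49/320.

First insight: t_0 being 1/5, the two k-th powers (C = 1/5) combine into one argument.
Step ratio: r(k) = (1/8) * (k-2) / [(k+1)] - poly over poly, x = (1/8) from leading terms; C = 1/5 at k = 0.


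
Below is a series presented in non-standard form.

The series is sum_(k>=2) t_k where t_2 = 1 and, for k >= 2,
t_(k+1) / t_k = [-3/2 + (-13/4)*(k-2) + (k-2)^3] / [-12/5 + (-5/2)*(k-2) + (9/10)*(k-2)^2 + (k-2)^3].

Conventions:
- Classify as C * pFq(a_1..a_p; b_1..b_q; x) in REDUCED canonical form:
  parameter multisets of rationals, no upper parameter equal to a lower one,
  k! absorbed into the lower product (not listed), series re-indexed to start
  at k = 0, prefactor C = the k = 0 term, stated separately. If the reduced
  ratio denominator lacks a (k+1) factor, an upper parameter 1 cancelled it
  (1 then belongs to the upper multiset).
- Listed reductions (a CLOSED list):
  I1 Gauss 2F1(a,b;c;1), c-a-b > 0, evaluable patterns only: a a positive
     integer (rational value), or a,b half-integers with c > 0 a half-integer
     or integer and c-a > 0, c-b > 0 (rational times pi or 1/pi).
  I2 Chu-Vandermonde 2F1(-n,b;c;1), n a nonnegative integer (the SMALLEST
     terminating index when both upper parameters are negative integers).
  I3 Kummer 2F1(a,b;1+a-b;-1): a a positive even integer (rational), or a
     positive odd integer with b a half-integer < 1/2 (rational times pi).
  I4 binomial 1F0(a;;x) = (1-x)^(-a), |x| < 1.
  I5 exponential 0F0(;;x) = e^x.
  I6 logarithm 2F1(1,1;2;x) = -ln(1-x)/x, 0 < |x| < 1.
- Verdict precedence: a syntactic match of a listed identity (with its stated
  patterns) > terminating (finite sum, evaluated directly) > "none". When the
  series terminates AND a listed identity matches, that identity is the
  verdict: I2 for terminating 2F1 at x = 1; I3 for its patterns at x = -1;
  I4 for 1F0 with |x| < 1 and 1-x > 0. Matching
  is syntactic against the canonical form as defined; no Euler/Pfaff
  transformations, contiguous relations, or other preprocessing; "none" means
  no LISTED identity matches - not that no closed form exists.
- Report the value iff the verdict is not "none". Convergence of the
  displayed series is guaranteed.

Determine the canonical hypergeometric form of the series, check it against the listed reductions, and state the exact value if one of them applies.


Key step: t_0 being 1, cancel k + 3/2 from the displayed ratio first; then prefactor 1.
Consecutive-term ratio: r(k) = 1 * (k-2) (k+1/2) / [(k-8/5) (k+1)] - poly over poly, x = 1 from leading terms; C = 1 at k = 0.

Reduced: x = 1, 2F1, upper = {-2, 1/2}, lower = {-8/5}, C = 1. Verdict at x = 1: Vandermonde's identity (I2) matches (terminating 2F1 at x = 1 with n = 2, b = 1/2, c = -8/5). Value: 77/32.
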